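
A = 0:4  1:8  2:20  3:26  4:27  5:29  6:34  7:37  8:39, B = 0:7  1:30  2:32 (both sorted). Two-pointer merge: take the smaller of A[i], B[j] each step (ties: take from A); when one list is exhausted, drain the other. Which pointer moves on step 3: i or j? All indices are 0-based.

i

i=0 j=0: A[i]=4<=B[j]=7 take 4, i++
i=1 j=0: A[i]=8>B[j]=7 take 7, j++
i=1 j=1: A[i]=8<=B[j]=30 take 8, i++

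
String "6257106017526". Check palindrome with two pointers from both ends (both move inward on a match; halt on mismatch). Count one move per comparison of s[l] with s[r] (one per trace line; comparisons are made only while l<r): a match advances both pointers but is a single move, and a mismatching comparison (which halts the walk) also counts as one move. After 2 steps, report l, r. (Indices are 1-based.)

l=3, r=11

l=1 r=13: '6'=='6', l++,r--
l=2 r=12: '2'=='2', l++,r--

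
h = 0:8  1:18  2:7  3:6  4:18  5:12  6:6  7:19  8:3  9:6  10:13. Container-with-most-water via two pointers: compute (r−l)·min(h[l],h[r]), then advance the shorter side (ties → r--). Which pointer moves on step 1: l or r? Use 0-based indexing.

l

[0,10] min(8,13)*10=80 best=80 * → l++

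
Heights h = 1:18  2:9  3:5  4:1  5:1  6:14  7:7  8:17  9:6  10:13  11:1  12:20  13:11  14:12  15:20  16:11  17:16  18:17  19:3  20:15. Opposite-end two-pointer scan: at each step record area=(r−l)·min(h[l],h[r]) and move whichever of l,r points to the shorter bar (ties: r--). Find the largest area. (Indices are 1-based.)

max area = 289

l=1 r=20: min(18,15)*19=285 best=285 *, r--
l=1 r=19: min(18,3)*18=54 best=285, r--
l=1 r=18: min(18,17)*17=289 best=289 *, r--
l=1 r=17: min(18,16)*16=256 best=289, r--
l=1 r=16: min(18,11)*15=165 best=289, r--
l=1 r=15: min(18,20)*14=252 best=289, l++
l=2 r=15: min(9,20)*13=117 best=289, l++
l=3 r=15: min(5,20)*12=60 best=289, l++
l=4 r=15: min(1,20)*11=11 best=289, l++
l=5 r=15: min(1,20)*10=10 best=289, l++
l=6 r=15: min(14,20)*9=126 best=289, l++
l=7 r=15: min(7,20)*8=56 best=289, l++
l=8 r=15: min(17,20)*7=119 best=289, l++
l=9 r=15: min(6,20)*6=36 best=289, l++
l=10 r=15: min(13,20)*5=65 best=289, l++
l=11 r=15: min(1,20)*4=4 best=289, l++
l=12 r=15: min(20,20)*3=60 best=289, r--
l=12 r=14: min(20,12)*2=24 best=289, r--
l=12 r=13: min(20,11)*1=11 best=289, r--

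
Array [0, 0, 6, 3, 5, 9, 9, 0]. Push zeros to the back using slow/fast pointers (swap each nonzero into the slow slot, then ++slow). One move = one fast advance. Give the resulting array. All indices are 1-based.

slow=1 fast=1: a[fast]=0, fast++
slow=1 fast=2: a[fast]=0, fast++
slow=1 fast=3: a[fast]=6≠0 swap→a[1]=6, slow++,fast++
slow=2 fast=4: a[fast]=3≠0 swap→a[2]=3, slow++,fast++
slow=3 fast=5: a[fast]=5≠0 swap→a[3]=5, slow++,fast++
slow=4 fast=6: a[fast]=9≠0 swap→a[4]=9, slow++,fast++
slow=5 fast=7: a[fast]=9≠0 swap→a[5]=9, slow++,fast++
slow=6 fast=8: a[fast]=0, fast++

[6, 3, 5, 9, 9, 0, 0, 0]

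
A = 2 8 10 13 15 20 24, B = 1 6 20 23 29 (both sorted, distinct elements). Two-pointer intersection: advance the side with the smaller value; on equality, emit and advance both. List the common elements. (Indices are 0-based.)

i=0 j=0: 2>1, j++
i=0 j=1: 2<6, i++
i=1 j=1: 8>6, j++
i=1 j=2: 8<20, i++
i=2 j=2: 10<20, i++
i=3 j=2: 13<20, i++
i=4 j=2: 15<20, i++
i=5 j=2: 20==20 emit, i++,j++
i=6 j=3: 24>23, j++
i=6 j=4: 24<29, i++

intersection = [20]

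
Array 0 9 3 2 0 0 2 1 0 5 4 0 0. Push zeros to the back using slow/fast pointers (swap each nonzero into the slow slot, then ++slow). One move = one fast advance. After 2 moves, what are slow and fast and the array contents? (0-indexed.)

slow=1, fast=2, a=[9, 0, 3, 2, 0, 0, 2, 1, 0, 5, 4, 0, 0]

(s=0,f=0) a[fast]=0 → fast++
(s=0,f=1) a[fast]=9≠0 swap→a[0]=9 → slow++,fast++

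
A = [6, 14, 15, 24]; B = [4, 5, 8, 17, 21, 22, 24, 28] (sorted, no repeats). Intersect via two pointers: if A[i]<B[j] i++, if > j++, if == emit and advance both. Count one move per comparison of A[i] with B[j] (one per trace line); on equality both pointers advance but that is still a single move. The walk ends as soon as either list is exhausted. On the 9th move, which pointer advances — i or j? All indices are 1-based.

j

[i=1,j=1] 6>4 → j++
[i=1,j=2] 6>5 → j++
[i=1,j=3] 6<8 → i++
[i=2,j=3] 14>8 → j++
[i=2,j=4] 14<17 → i++
[i=3,j=4] 15<17 → i++
[i=4,j=4] 24>17 → j++
[i=4,j=5] 24>21 → j++
[i=4,j=6] 24>22 → j++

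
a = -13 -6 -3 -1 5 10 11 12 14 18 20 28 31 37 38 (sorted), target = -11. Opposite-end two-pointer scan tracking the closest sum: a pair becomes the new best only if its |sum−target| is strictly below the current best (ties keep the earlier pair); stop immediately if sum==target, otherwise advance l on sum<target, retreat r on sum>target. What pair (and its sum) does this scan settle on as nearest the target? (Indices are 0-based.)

pair (-6, -3) with sum -9 (|Δ|=2)

l=0 r=14: -13+38=25 d=36 *, r--
l=0 r=13: -13+37=24 d=35 *, r--
l=0 r=12: -13+31=18 d=29 *, r--
l=0 r=11: -13+28=15 d=26 *, r--
l=0 r=10: -13+20=7 d=18 *, r--
l=0 r=9: -13+18=5 d=16 *, r--
l=0 r=8: -13+14=1 d=12 *, r--
l=0 r=7: -13+12=-1 d=10 *, r--
l=0 r=6: -13+11=-2 d=9 *, r--
l=0 r=5: -13+10=-3 d=8 *, r--
l=0 r=4: -13+5=-8 d=3 *, r--
l=0 r=3: -13+-1=-14 d=3, l++
l=1 r=3: -6+-1=-7 d=4, r--
l=1 r=2: -6+-3=-9 d=2 *, r--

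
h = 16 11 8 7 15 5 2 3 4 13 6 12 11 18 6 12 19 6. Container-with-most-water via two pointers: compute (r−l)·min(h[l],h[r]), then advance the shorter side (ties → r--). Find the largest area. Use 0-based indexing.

max area = 256

l=0 r=17: min(16,6)*17=102 best=102 *, r--
l=0 r=16: min(16,19)*16=256 best=256 *, l++
l=1 r=16: min(11,19)*15=165 best=256, l++
l=2 r=16: min(8,19)*14=112 best=256, l++
l=3 r=16: min(7,19)*13=91 best=256, l++
l=4 r=16: min(15,19)*12=180 best=256, l++
l=5 r=16: min(5,19)*11=55 best=256, l++
l=6 r=16: min(2,19)*10=20 best=256, l++
l=7 r=16: min(3,19)*9=27 best=256, l++
l=8 r=16: min(4,19)*8=32 best=256, l++
l=9 r=16: min(13,19)*7=91 best=256, l++
l=10 r=16: min(6,19)*6=36 best=256, l++
l=11 r=16: min(12,19)*5=60 best=256, l++
l=12 r=16: min(11,19)*4=44 best=256, l++
l=13 r=16: min(18,19)*3=54 best=256, l++
l=14 r=16: min(6,19)*2=12 best=256, l++
l=15 r=16: min(12,19)*1=12 best=256, l++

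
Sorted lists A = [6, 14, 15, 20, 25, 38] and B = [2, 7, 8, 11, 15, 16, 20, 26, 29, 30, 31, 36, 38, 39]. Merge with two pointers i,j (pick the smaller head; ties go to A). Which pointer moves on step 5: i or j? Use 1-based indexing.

i=1 j=1: A[i]=6>B[j]=2 take 2, j++
i=1 j=2: A[i]=6<=B[j]=7 take 6, i++
i=2 j=2: A[i]=14>B[j]=7 take 7, j++
i=2 j=3: A[i]=14>B[j]=8 take 8, j++
i=2 j=4: A[i]=14>B[j]=11 take 11, j++

j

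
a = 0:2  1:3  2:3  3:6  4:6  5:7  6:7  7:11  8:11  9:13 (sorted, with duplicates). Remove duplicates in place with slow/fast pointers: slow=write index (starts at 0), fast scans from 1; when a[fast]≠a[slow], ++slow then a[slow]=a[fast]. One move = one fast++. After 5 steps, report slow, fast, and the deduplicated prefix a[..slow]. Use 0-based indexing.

(s=0,f=1) a[fast]=3≠a[slow]=2 write a[1]=3 → slow++,fast++
(s=1,f=2) a[fast]=3=a[slow] dup → fast++
(s=1,f=3) a[fast]=6≠a[slow]=3 write a[2]=6 → slow++,fast++
(s=2,f=4) a[fast]=6=a[slow] dup → fast++
(s=2,f=5) a[fast]=7≠a[slow]=6 write a[3]=7 → slow++,fast++

slow=3, fast=6, prefix=[2, 3, 6, 7]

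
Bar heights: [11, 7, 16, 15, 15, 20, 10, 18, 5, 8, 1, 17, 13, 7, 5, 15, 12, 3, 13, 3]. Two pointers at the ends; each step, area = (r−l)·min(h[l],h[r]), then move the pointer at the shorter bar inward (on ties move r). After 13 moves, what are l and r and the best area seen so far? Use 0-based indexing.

l=5, r=11, best area=208

[0,19] min(11,3)*19=57 best=57 * → r--
[0,18] min(11,13)*18=198 best=198 * → l++
[1,18] min(7,13)*17=119 best=198 → l++
[2,18] min(16,13)*16=208 best=208 * → r--
[2,17] min(16,3)*15=45 best=208 → r--
[2,16] min(16,12)*14=168 best=208 → r--
[2,15] min(16,15)*13=195 best=208 → r--
[2,14] min(16,5)*12=60 best=208 → r--
[2,13] min(16,7)*11=77 best=208 → r--
[2,12] min(16,13)*10=130 best=208 → r--
[2,11] min(16,17)*9=144 best=208 → l++
[3,11] min(15,17)*8=120 best=208 → l++
[4,11] min(15,17)*7=105 best=208 → l++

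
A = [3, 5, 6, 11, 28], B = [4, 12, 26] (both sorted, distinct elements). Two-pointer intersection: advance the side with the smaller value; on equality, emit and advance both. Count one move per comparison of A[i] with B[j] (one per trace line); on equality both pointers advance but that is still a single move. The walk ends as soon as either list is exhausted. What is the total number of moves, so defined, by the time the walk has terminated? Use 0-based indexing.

7 moves

i=0 j=0: 3<4, i++
i=1 j=0: 5>4, j++
i=1 j=1: 5<12, i++
i=2 j=1: 6<12, i++
i=3 j=1: 11<12, i++
i=4 j=1: 28>12, j++
i=4 j=2: 28>26, j++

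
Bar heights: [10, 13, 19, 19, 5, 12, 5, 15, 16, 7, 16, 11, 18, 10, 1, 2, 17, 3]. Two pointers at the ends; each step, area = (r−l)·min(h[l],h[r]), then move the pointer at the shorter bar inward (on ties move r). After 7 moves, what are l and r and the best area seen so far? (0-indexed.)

[0,17] min(10,3)*17=51 best=51 * → r--
[0,16] min(10,17)*16=160 best=160 * → l++
[1,16] min(13,17)*15=195 best=195 * → l++
[2,16] min(19,17)*14=238 best=238 * → r--
[2,15] min(19,2)*13=26 best=238 → r--
[2,14] min(19,1)*12=12 best=238 → r--
[2,13] min(19,10)*11=110 best=238 → r--

l=2, r=12, best area=238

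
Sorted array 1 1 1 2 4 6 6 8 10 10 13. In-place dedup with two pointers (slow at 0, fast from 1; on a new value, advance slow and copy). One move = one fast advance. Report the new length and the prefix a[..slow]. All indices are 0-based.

slow=0 fast=1: a[fast]=1=a[slow] dup, fast++
slow=0 fast=2: a[fast]=1=a[slow] dup, fast++
slow=0 fast=3: a[fast]=2≠a[slow]=1 write a[1]=2, slow++,fast++
slow=1 fast=4: a[fast]=4≠a[slow]=2 write a[2]=4, slow++,fast++
slow=2 fast=5: a[fast]=6≠a[slow]=4 write a[3]=6, slow++,fast++
slow=3 fast=6: a[fast]=6=a[slow] dup, fast++
slow=3 fast=7: a[fast]=8≠a[slow]=6 write a[4]=8, slow++,fast++
slow=4 fast=8: a[fast]=10≠a[slow]=8 write a[5]=10, slow++,fast++
slow=5 fast=9: a[fast]=10=a[slow] dup, fast++
slow=5 fast=10: a[fast]=13≠a[slow]=10 write a[6]=13, slow++,fast++

length 7; prefix = [1, 2, 4, 6, 8, 10, 13]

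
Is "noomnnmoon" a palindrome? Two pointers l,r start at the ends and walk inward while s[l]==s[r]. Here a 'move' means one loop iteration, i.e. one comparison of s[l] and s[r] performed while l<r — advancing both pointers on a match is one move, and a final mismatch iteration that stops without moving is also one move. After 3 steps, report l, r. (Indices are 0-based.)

[0,9] 'n'=='n' → l++,r--
[1,8] 'o'=='o' → l++,r--
[2,7] 'o'=='o' → l++,r--

l=3, r=6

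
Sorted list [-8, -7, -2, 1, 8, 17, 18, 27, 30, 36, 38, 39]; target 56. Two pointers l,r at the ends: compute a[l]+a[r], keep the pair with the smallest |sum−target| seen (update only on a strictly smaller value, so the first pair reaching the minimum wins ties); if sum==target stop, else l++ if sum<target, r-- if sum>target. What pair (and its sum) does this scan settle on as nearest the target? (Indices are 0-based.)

pair (17, 39) with sum 56 (|Δ|=0)

[0,11] -8+39=31 d=25 * → l++
[1,11] -7+39=32 d=24 * → l++
[2,11] -2+39=37 d=19 * → l++
[3,11] 1+39=40 d=16 * → l++
[4,11] 8+39=47 d=9 * → l++
[5,11] 17+39=56 d=0 * → stop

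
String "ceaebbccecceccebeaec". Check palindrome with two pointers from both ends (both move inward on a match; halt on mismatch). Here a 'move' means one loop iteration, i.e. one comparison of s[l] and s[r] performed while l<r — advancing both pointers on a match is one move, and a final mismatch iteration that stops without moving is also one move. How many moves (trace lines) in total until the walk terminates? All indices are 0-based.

[0,19] 'c'=='c' → l++,r--
[1,18] 'e'=='e' → l++,r--
[2,17] 'a'=='a' → l++,r--
[3,16] 'e'=='e' → l++,r--
[4,15] 'b'=='b' → l++,r--
[5,14] 'b'!='e' → stop

6 moves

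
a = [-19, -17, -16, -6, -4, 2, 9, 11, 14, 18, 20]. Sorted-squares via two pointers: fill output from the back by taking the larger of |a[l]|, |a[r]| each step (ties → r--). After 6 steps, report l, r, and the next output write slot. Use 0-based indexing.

[0,10] |-19|<=|20| out[10]=400 → r--
[0,9] |-19|>|18| out[9]=361 → l++
[1,9] |-17|<=|18| out[8]=324 → r--
[1,8] |-17|>|14| out[7]=289 → l++
[2,8] |-16|>|14| out[6]=256 → l++
[3,8] |-6|<=|14| out[5]=196 → r--

l=3, r=7, next write slot=4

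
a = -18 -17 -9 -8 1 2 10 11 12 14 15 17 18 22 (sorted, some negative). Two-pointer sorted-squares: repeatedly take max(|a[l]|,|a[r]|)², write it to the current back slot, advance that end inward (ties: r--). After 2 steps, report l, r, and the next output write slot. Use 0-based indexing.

l=0, r=11, next write slot=11

[0,13] |-18|<=|22| out[13]=484 → r--
[0,12] |-18|<=|18| out[12]=324 → r--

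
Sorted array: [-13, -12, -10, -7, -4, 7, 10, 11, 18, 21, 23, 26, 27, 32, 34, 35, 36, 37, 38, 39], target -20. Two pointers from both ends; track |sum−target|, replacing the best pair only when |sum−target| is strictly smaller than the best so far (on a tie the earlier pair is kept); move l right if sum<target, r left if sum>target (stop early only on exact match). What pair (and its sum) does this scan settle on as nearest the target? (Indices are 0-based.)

[0,19] -13+39=26 d=46 * → r--
[0,18] -13+38=25 d=45 * → r--
[0,17] -13+37=24 d=44 * → r--
[0,16] -13+36=23 d=43 * → r--
[0,15] -13+35=22 d=42 * → r--
[0,14] -13+34=21 d=41 * → r--
[0,13] -13+32=19 d=39 * → r--
[0,12] -13+27=14 d=34 * → r--
[0,11] -13+26=13 d=33 * → r--
[0,10] -13+23=10 d=30 * → r--
[0,9] -13+21=8 d=28 * → r--
[0,8] -13+18=5 d=25 * → r--
[0,7] -13+11=-2 d=18 * → r--
[0,6] -13+10=-3 d=17 * → r--
[0,5] -13+7=-6 d=14 * → r--
[0,4] -13+-4=-17 d=3 * → r--
[0,3] -13+-7=-20 d=0 * → stop

pair (-13, -7) with sum -20 (|Δ|=0)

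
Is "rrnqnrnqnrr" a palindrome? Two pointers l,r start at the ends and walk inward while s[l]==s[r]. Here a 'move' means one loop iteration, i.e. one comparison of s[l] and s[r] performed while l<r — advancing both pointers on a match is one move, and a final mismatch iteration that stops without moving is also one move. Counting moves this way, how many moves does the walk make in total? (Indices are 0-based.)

l=0 r=10: 'r'=='r', l++,r--
l=1 r=9: 'r'=='r', l++,r--
l=2 r=8: 'n'=='n', l++,r--
l=3 r=7: 'q'=='q', l++,r--
l=4 r=6: 'n'=='n', l++,r--

5 moves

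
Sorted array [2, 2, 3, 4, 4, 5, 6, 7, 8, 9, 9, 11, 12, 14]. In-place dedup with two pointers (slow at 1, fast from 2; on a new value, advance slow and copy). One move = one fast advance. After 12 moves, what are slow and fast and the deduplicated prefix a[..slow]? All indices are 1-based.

slow=10, fast=14, prefix=[2, 3, 4, 5, 6, 7, 8, 9, 11, 12]

slow=1 fast=2: a[fast]=2=a[slow] dup, fast++
slow=1 fast=3: a[fast]=3≠a[slow]=2 write a[2]=3, slow++,fast++
slow=2 fast=4: a[fast]=4≠a[slow]=3 write a[3]=4, slow++,fast++
slow=3 fast=5: a[fast]=4=a[slow] dup, fast++
slow=3 fast=6: a[fast]=5≠a[slow]=4 write a[4]=5, slow++,fast++
slow=4 fast=7: a[fast]=6≠a[slow]=5 write a[5]=6, slow++,fast++
slow=5 fast=8: a[fast]=7≠a[slow]=6 write a[6]=7, slow++,fast++
slow=6 fast=9: a[fast]=8≠a[slow]=7 write a[7]=8, slow++,fast++
slow=7 fast=10: a[fast]=9≠a[slow]=8 write a[8]=9, slow++,fast++
slow=8 fast=11: a[fast]=9=a[slow] dup, fast++
slow=8 fast=12: a[fast]=11≠a[slow]=9 write a[9]=11, slow++,fast++
slow=9 fast=13: a[fast]=12≠a[slow]=11 write a[10]=12, slow++,fast++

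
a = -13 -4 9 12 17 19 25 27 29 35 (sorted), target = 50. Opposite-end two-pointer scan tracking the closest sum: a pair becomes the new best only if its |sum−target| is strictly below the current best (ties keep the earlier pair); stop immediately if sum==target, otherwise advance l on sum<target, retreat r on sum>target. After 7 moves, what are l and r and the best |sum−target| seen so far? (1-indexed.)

l=7, r=9, best |Δ|=2

[1,10] -13+35=22 d=28 * → l++
[2,10] -4+35=31 d=19 * → l++
[3,10] 9+35=44 d=6 * → l++
[4,10] 12+35=47 d=3 * → l++
[5,10] 17+35=52 d=2 * → r--
[5,9] 17+29=46 d=4 → l++
[6,9] 19+29=48 d=2 → l++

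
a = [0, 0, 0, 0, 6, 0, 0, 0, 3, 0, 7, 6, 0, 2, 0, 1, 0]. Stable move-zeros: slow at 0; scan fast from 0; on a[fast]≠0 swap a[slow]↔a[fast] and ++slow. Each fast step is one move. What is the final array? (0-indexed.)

slow=0 fast=0: a[fast]=0, fast++
slow=0 fast=1: a[fast]=0, fast++
slow=0 fast=2: a[fast]=0, fast++
slow=0 fast=3: a[fast]=0, fast++
slow=0 fast=4: a[fast]=6≠0 swap→a[0]=6, slow++,fast++
slow=1 fast=5: a[fast]=0, fast++
slow=1 fast=6: a[fast]=0, fast++
slow=1 fast=7: a[fast]=0, fast++
slow=1 fast=8: a[fast]=3≠0 swap→a[1]=3, slow++,fast++
slow=2 fast=9: a[fast]=0, fast++
slow=2 fast=10: a[fast]=7≠0 swap→a[2]=7, slow++,fast++
slow=3 fast=11: a[fast]=6≠0 swap→a[3]=6, slow++,fast++
slow=4 fast=12: a[fast]=0, fast++
slow=4 fast=13: a[fast]=2≠0 swap→a[4]=2, slow++,fast++
slow=5 fast=14: a[fast]=0, fast++
slow=5 fast=15: a[fast]=1≠0 swap→a[5]=1, slow++,fast++
slow=6 fast=16: a[fast]=0, fast++

[6, 3, 7, 6, 2, 1, 0, 0, 0, 0, 0, 0, 0, 0, 0, 0, 0]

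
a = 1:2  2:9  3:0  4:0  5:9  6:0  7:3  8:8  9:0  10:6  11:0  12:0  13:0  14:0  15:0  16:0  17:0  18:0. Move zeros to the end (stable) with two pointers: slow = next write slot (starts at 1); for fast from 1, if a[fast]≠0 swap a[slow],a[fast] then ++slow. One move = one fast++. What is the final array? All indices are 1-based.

(s=1,f=1) a[fast]=2≠0 swap→a[1]=2 → slow++,fast++
(s=2,f=2) a[fast]=9≠0 swap→a[2]=9 → slow++,fast++
(s=3,f=3) a[fast]=0 → fast++
(s=3,f=4) a[fast]=0 → fast++
(s=3,f=5) a[fast]=9≠0 swap→a[3]=9 → slow++,fast++
(s=4,f=6) a[fast]=0 → fast++
(s=4,f=7) a[fast]=3≠0 swap→a[4]=3 → slow++,fast++
(s=5,f=8) a[fast]=8≠0 swap→a[5]=8 → slow++,fast++
(s=6,f=9) a[fast]=0 → fast++
(s=6,f=10) a[fast]=6≠0 swap→a[6]=6 → slow++,fast++
(s=7,f=11) a[fast]=0 → fast++
(s=7,f=12) a[fast]=0 → fast++
(s=7,f=13) a[fast]=0 → fast++
(s=7,f=14) a[fast]=0 → fast++
(s=7,f=15) a[fast]=0 → fast++
(s=7,f=16) a[fast]=0 → fast++
(s=7,f=17) a[fast]=0 → fast++
(s=7,f=18) a[fast]=0 → fast++

[2, 9, 9, 3, 8, 6, 0, 0, 0, 0, 0, 0, 0, 0, 0, 0, 0, 0]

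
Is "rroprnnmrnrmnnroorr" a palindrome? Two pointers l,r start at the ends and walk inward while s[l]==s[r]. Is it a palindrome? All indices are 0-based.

[0,18] 'r'=='r' → l++,r--
[1,17] 'r'=='r' → l++,r--
[2,16] 'o'=='o' → l++,r--
[3,15] 'p'!='o' → stop

not a palindrome (mismatch at 3,15)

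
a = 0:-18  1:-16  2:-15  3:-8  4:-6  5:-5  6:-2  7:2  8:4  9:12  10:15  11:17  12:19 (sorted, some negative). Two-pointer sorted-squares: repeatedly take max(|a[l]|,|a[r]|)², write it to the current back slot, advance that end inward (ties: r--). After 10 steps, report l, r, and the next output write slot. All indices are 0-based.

l=0 r=12: |-18|<=|19| out[12]=361, r--
l=0 r=11: |-18|>|17| out[11]=324, l++
l=1 r=11: |-16|<=|17| out[10]=289, r--
l=1 r=10: |-16|>|15| out[9]=256, l++
l=2 r=10: |-15|<=|15| out[8]=225, r--
l=2 r=9: |-15|>|12| out[7]=225, l++
l=3 r=9: |-8|<=|12| out[6]=144, r--
l=3 r=8: |-8|>|4| out[5]=64, l++
l=4 r=8: |-6|>|4| out[4]=36, l++
l=5 r=8: |-5|>|4| out[3]=25, l++

l=6, r=8, next write slot=2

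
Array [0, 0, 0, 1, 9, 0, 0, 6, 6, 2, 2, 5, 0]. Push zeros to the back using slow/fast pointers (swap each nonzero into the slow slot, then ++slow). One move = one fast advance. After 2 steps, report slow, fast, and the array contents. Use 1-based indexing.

slow=1 fast=1: a[fast]=0, fast++
slow=1 fast=2: a[fast]=0, fast++

slow=1, fast=3, a=[0, 0, 0, 1, 9, 0, 0, 6, 6, 2, 2, 5, 0]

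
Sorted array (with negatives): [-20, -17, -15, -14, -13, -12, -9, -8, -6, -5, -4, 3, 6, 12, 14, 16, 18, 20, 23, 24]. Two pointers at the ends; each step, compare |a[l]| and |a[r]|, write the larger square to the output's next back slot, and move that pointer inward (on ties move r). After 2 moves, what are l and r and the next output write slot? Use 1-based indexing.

[1,20] |-20|<=|24| out[20]=576 → r--
[1,19] |-20|<=|23| out[19]=529 → r--

l=1, r=18, next write slot=18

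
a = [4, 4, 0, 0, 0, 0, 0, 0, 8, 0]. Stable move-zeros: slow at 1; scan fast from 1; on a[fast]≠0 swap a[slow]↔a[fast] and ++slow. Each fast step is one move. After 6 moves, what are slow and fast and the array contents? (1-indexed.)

(s=1,f=1) a[fast]=4≠0 swap→a[1]=4 → slow++,fast++
(s=2,f=2) a[fast]=4≠0 swap→a[2]=4 → slow++,fast++
(s=3,f=3) a[fast]=0 → fast++
(s=3,f=4) a[fast]=0 → fast++
(s=3,f=5) a[fast]=0 → fast++
(s=3,f=6) a[fast]=0 → fast++

slow=3, fast=7, a=[4, 4, 0, 0, 0, 0, 0, 0, 8, 0]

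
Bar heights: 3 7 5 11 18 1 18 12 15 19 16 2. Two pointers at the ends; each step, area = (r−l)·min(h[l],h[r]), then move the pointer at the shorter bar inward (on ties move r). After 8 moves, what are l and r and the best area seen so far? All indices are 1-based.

[1,12] min(3,2)*11=22 best=22 * → r--
[1,11] min(3,16)*10=30 best=30 * → l++
[2,11] min(7,16)*9=63 best=63 * → l++
[3,11] min(5,16)*8=40 best=63 → l++
[4,11] min(11,16)*7=77 best=77 * → l++
[5,11] min(18,16)*6=96 best=96 * → r--
[5,10] min(18,19)*5=90 best=96 → l++
[6,10] min(1,19)*4=4 best=96 → l++

l=7, r=10, best area=96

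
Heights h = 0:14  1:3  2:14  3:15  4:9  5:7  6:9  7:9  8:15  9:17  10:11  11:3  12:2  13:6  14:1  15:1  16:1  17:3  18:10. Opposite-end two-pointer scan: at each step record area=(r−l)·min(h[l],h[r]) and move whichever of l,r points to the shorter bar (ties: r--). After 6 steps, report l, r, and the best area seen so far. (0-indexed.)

l=0 r=18: min(14,10)*18=180 best=180 *, r--
l=0 r=17: min(14,3)*17=51 best=180, r--
l=0 r=16: min(14,1)*16=16 best=180, r--
l=0 r=15: min(14,1)*15=15 best=180, r--
l=0 r=14: min(14,1)*14=14 best=180, r--
l=0 r=13: min(14,6)*13=78 best=180, r--

l=0, r=12, best area=180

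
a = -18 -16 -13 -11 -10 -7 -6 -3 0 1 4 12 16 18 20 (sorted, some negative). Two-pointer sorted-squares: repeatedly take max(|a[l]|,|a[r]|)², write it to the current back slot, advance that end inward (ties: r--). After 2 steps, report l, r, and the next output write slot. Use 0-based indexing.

[0,14] |-18|<=|20| out[14]=400 → r--
[0,13] |-18|<=|18| out[13]=324 → r--

l=0, r=12, next write slot=12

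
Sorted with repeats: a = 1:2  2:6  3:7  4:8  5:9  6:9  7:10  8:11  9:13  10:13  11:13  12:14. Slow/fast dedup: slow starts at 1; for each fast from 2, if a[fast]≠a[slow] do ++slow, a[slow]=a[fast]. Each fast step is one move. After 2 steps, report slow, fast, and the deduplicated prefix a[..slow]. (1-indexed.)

(s=1,f=2) a[fast]=6≠a[slow]=2 write a[2]=6 → slow++,fast++
(s=2,f=3) a[fast]=7≠a[slow]=6 write a[3]=7 → slow++,fast++

slow=3, fast=4, prefix=[2, 6, 7]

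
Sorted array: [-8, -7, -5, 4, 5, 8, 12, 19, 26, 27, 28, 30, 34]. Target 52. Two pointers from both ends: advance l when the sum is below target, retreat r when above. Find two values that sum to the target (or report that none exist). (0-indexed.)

no pair

[0,12] -8+34=26 <52 → l++
[1,12] -7+34=27 <52 → l++
[2,12] -5+34=29 <52 → l++
[3,12] 4+34=38 <52 → l++
[4,12] 5+34=39 <52 → l++
[5,12] 8+34=42 <52 → l++
[6,12] 12+34=46 <52 → l++
[7,12] 19+34=53 >52 → r--
[7,11] 19+30=49 <52 → l++
[8,11] 26+30=56 >52 → r--
[8,10] 26+28=54 >52 → r--
[8,9] 26+27=53 >52 → r--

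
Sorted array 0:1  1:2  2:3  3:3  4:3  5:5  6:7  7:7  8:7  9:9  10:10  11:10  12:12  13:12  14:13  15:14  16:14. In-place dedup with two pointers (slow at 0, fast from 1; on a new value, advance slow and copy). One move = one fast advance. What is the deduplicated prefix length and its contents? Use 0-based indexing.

(s=0,f=1) a[fast]=2≠a[slow]=1 write a[1]=2 → slow++,fast++
(s=1,f=2) a[fast]=3≠a[slow]=2 write a[2]=3 → slow++,fast++
(s=2,f=3) a[fast]=3=a[slow] dup → fast++
(s=2,f=4) a[fast]=3=a[slow] dup → fast++
(s=2,f=5) a[fast]=5≠a[slow]=3 write a[3]=5 → slow++,fast++
(s=3,f=6) a[fast]=7≠a[slow]=5 write a[4]=7 → slow++,fast++
(s=4,f=7) a[fast]=7=a[slow] dup → fast++
(s=4,f=8) a[fast]=7=a[slow] dup → fast++
(s=4,f=9) a[fast]=9≠a[slow]=7 write a[5]=9 → slow++,fast++
(s=5,f=10) a[fast]=10≠a[slow]=9 write a[6]=10 → slow++,fast++
(s=6,f=11) a[fast]=10=a[slow] dup → fast++
(s=6,f=12) a[fast]=12≠a[slow]=10 write a[7]=12 → slow++,fast++
(s=7,f=13) a[fast]=12=a[slow] dup → fast++
(s=7,f=14) a[fast]=13≠a[slow]=12 write a[8]=13 → slow++,fast++
(s=8,f=15) a[fast]=14≠a[slow]=13 write a[9]=14 → slow++,fast++
(s=9,f=16) a[fast]=14=a[slow] dup → fast++

length 10; prefix = [1, 2, 3, 5, 7, 9, 10, 12, 13, 14]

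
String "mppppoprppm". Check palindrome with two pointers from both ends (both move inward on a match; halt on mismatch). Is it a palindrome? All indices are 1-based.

not a palindrome (mismatch at 4,8)

l=1 r=11: 'm'=='m', l++,r--
l=2 r=10: 'p'=='p', l++,r--
l=3 r=9: 'p'=='p', l++,r--
l=4 r=8: 'p'!='r', stop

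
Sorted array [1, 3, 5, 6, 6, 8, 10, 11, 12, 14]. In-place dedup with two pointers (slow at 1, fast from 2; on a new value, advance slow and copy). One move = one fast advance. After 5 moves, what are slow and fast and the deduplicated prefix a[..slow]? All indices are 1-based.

(s=1,f=2) a[fast]=3≠a[slow]=1 write a[2]=3 → slow++,fast++
(s=2,f=3) a[fast]=5≠a[slow]=3 write a[3]=5 → slow++,fast++
(s=3,f=4) a[fast]=6≠a[slow]=5 write a[4]=6 → slow++,fast++
(s=4,f=5) a[fast]=6=a[slow] dup → fast++
(s=4,f=6) a[fast]=8≠a[slow]=6 write a[5]=8 → slow++,fast++

slow=5, fast=7, prefix=[1, 3, 5, 6, 8]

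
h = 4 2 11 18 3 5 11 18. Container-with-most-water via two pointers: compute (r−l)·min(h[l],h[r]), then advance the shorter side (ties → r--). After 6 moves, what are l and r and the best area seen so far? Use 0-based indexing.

[0,7] min(4,18)*7=28 best=28 * → l++
[1,7] min(2,18)*6=12 best=28 → l++
[2,7] min(11,18)*5=55 best=55 * → l++
[3,7] min(18,18)*4=72 best=72 * → r--
[3,6] min(18,11)*3=33 best=72 → r--
[3,5] min(18,5)*2=10 best=72 → r--

l=3, r=4, best area=72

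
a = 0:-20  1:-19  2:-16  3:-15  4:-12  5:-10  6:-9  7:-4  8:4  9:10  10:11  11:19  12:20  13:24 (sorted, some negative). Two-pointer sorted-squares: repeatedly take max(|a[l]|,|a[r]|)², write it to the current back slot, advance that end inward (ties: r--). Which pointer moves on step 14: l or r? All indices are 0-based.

[0,13] |-20|<=|24| out[13]=576 → r--
[0,12] |-20|<=|20| out[12]=400 → r--
[0,11] |-20|>|19| out[11]=400 → l++
[1,11] |-19|<=|19| out[10]=361 → r--
[1,10] |-19|>|11| out[9]=361 → l++
[2,10] |-16|>|11| out[8]=256 → l++
[3,10] |-15|>|11| out[7]=225 → l++
[4,10] |-12|>|11| out[6]=144 → l++
[5,10] |-10|<=|11| out[5]=121 → r--
[5,9] |-10|<=|10| out[4]=100 → r--
[5,8] |-10|>|4| out[3]=100 → l++
[6,8] |-9|>|4| out[2]=81 → l++
[7,8] |-4|<=|4| out[1]=16 → r--
[7,7] |-4|<=|-4| out[0]=16 → r--

r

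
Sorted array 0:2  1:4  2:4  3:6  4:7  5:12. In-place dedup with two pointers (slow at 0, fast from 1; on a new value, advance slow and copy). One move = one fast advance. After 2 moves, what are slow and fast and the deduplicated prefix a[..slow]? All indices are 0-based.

(s=0,f=1) a[fast]=4≠a[slow]=2 write a[1]=4 → slow++,fast++
(s=1,f=2) a[fast]=4=a[slow] dup → fast++

slow=1, fast=3, prefix=[2, 4]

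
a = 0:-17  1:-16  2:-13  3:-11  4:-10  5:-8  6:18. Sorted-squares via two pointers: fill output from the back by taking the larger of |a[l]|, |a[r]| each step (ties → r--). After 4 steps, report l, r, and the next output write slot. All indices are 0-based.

l=0 r=6: |-17|<=|18| out[6]=324, r--
l=0 r=5: |-17|>|-8| out[5]=289, l++
l=1 r=5: |-16|>|-8| out[4]=256, l++
l=2 r=5: |-13|>|-8| out[3]=169, l++

l=3, r=5, next write slot=2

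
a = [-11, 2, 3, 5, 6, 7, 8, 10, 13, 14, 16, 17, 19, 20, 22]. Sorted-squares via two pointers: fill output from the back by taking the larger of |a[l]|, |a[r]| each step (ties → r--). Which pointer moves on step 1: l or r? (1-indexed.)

r

[1,15] |-11|<=|22| out[15]=484 → r--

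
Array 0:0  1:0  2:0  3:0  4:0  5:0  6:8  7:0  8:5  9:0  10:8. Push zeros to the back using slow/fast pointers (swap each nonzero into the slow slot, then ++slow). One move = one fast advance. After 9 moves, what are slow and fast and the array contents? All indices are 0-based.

slow=0 fast=0: a[fast]=0, fast++
slow=0 fast=1: a[fast]=0, fast++
slow=0 fast=2: a[fast]=0, fast++
slow=0 fast=3: a[fast]=0, fast++
slow=0 fast=4: a[fast]=0, fast++
slow=0 fast=5: a[fast]=0, fast++
slow=0 fast=6: a[fast]=8≠0 swap→a[0]=8, slow++,fast++
slow=1 fast=7: a[fast]=0, fast++
slow=1 fast=8: a[fast]=5≠0 swap→a[1]=5, slow++,fast++

slow=2, fast=9, a=[8, 5, 0, 0, 0, 0, 0, 0, 0, 0, 8]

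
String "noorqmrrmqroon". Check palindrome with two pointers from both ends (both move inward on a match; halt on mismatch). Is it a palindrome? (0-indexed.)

[0,13] 'n'=='n' → l++,r--
[1,12] 'o'=='o' → l++,r--
[2,11] 'o'=='o' → l++,r--
[3,10] 'r'=='r' → l++,r--
[4,9] 'q'=='q' → l++,r--
[5,8] 'm'=='m' → l++,r--
[6,7] 'r'=='r' → l++,r--

palindrome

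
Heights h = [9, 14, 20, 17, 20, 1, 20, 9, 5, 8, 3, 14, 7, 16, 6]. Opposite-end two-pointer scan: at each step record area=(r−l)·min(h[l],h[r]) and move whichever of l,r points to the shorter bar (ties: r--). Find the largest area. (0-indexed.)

max area = 176

l=0 r=14: min(9,6)*14=84 best=84 *, r--
l=0 r=13: min(9,16)*13=117 best=117 *, l++
l=1 r=13: min(14,16)*12=168 best=168 *, l++
l=2 r=13: min(20,16)*11=176 best=176 *, r--
l=2 r=12: min(20,7)*10=70 best=176, r--
l=2 r=11: min(20,14)*9=126 best=176, r--
l=2 r=10: min(20,3)*8=24 best=176, r--
l=2 r=9: min(20,8)*7=56 best=176, r--
l=2 r=8: min(20,5)*6=30 best=176, r--
l=2 r=7: min(20,9)*5=45 best=176, r--
l=2 r=6: min(20,20)*4=80 best=176, r--
l=2 r=5: min(20,1)*3=3 best=176, r--
l=2 r=4: min(20,20)*2=40 best=176, r--
l=2 r=3: min(20,17)*1=17 best=176, r--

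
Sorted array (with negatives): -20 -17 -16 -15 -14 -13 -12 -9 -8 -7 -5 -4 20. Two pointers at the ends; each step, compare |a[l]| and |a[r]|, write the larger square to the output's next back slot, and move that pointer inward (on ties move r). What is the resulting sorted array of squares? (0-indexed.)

[0,12] |-20|<=|20| out[12]=400 → r--
[0,11] |-20|>|-4| out[11]=400 → l++
[1,11] |-17|>|-4| out[10]=289 → l++
[2,11] |-16|>|-4| out[9]=256 → l++
[3,11] |-15|>|-4| out[8]=225 → l++
[4,11] |-14|>|-4| out[7]=196 → l++
[5,11] |-13|>|-4| out[6]=169 → l++
[6,11] |-12|>|-4| out[5]=144 → l++
[7,11] |-9|>|-4| out[4]=81 → l++
[8,11] |-8|>|-4| out[3]=64 → l++
[9,11] |-7|>|-4| out[2]=49 → l++
[10,11] |-5|>|-4| out[1]=25 → l++
[11,11] |-4|<=|-4| out[0]=16 → r--

[16, 25, 49, 64, 81, 144, 169, 196, 225, 256, 289, 400, 400]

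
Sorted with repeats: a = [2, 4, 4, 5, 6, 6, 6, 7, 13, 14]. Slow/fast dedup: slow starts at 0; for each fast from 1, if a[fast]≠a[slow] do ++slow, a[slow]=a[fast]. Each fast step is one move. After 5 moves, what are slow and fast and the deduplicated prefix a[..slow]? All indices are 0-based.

(s=0,f=1) a[fast]=4≠a[slow]=2 write a[1]=4 → slow++,fast++
(s=1,f=2) a[fast]=4=a[slow] dup → fast++
(s=1,f=3) a[fast]=5≠a[slow]=4 write a[2]=5 → slow++,fast++
(s=2,f=4) a[fast]=6≠a[slow]=5 write a[3]=6 → slow++,fast++
(s=3,f=5) a[fast]=6=a[slow] dup → fast++

slow=3, fast=6, prefix=[2, 4, 5, 6]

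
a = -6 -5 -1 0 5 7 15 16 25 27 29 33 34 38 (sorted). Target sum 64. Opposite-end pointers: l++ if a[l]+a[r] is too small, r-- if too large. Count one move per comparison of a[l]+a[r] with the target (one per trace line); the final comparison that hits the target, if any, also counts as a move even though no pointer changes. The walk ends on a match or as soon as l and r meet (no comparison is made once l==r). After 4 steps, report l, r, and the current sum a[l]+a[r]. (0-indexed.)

[0,13] -6+38=32 <64 → l++
[1,13] -5+38=33 <64 → l++
[2,13] -1+38=37 <64 → l++
[3,13] 0+38=38 <64 → l++

l=4, r=13, sum=43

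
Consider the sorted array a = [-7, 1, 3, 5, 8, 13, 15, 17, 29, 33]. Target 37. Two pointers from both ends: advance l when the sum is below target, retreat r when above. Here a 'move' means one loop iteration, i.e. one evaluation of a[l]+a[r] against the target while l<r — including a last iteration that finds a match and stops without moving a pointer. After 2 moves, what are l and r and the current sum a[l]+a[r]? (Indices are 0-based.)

[0,9] -7+33=26 <37 → l++
[1,9] 1+33=34 <37 → l++

l=2, r=9, sum=36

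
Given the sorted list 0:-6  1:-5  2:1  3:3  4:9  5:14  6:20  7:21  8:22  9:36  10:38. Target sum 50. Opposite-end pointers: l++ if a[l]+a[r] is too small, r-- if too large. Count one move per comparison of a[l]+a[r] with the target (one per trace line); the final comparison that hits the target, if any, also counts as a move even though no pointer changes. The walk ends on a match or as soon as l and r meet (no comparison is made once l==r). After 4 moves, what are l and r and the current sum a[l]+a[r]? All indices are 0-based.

l=4, r=10, sum=47

[0,10] -6+38=32 <50 → l++
[1,10] -5+38=33 <50 → l++
[2,10] 1+38=39 <50 → l++
[3,10] 3+38=41 <50 → l++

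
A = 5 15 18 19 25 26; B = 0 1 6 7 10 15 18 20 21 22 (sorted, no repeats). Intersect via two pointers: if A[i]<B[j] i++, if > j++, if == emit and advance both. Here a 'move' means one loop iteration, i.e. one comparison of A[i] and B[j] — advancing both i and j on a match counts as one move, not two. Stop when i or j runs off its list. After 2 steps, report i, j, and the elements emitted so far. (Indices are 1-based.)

[i=1,j=1] 5>0 → j++
[i=1,j=2] 5>1 → j++

i=1, j=3, emitted=[]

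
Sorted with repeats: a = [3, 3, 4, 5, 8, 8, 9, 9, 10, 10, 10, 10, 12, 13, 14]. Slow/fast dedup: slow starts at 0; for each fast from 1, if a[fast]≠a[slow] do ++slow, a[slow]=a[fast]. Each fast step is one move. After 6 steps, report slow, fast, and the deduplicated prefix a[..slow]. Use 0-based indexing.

slow=4, fast=7, prefix=[3, 4, 5, 8, 9]

slow=0 fast=1: a[fast]=3=a[slow] dup, fast++
slow=0 fast=2: a[fast]=4≠a[slow]=3 write a[1]=4, slow++,fast++
slow=1 fast=3: a[fast]=5≠a[slow]=4 write a[2]=5, slow++,fast++
slow=2 fast=4: a[fast]=8≠a[slow]=5 write a[3]=8, slow++,fast++
slow=3 fast=5: a[fast]=8=a[slow] dup, fast++
slow=3 fast=6: a[fast]=9≠a[slow]=8 write a[4]=9, slow++,fast++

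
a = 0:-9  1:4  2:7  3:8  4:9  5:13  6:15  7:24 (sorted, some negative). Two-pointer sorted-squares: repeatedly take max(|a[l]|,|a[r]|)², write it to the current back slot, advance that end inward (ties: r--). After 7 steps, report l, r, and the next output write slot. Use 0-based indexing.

[0,7] |-9|<=|24| out[7]=576 → r--
[0,6] |-9|<=|15| out[6]=225 → r--
[0,5] |-9|<=|13| out[5]=169 → r--
[0,4] |-9|<=|9| out[4]=81 → r--
[0,3] |-9|>|8| out[3]=81 → l++
[1,3] |4|<=|8| out[2]=64 → r--
[1,2] |4|<=|7| out[1]=49 → r--

l=1, r=1, next write slot=0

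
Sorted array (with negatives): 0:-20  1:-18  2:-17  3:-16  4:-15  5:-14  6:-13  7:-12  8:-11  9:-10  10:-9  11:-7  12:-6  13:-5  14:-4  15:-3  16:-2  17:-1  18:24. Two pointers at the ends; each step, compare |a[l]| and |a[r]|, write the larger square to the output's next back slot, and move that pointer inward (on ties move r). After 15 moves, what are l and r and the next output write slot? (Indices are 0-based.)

l=14, r=17, next write slot=3

l=0 r=18: |-20|<=|24| out[18]=576, r--
l=0 r=17: |-20|>|-1| out[17]=400, l++
l=1 r=17: |-18|>|-1| out[16]=324, l++
l=2 r=17: |-17|>|-1| out[15]=289, l++
l=3 r=17: |-16|>|-1| out[14]=256, l++
l=4 r=17: |-15|>|-1| out[13]=225, l++
l=5 r=17: |-14|>|-1| out[12]=196, l++
l=6 r=17: |-13|>|-1| out[11]=169, l++
l=7 r=17: |-12|>|-1| out[10]=144, l++
l=8 r=17: |-11|>|-1| out[9]=121, l++
l=9 r=17: |-10|>|-1| out[8]=100, l++
l=10 r=17: |-9|>|-1| out[7]=81, l++
l=11 r=17: |-7|>|-1| out[6]=49, l++
l=12 r=17: |-6|>|-1| out[5]=36, l++
l=13 r=17: |-5|>|-1| out[4]=25, l++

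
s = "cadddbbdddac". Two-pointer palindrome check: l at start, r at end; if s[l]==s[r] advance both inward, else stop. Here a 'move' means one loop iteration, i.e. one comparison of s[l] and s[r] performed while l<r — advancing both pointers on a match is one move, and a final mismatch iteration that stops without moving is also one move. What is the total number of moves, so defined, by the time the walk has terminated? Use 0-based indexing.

6 moves

[0,11] 'c'=='c' → l++,r--
[1,10] 'a'=='a' → l++,r--
[2,9] 'd'=='d' → l++,r--
[3,8] 'd'=='d' → l++,r--
[4,7] 'd'=='d' → l++,r--
[5,6] 'b'=='b' → l++,r--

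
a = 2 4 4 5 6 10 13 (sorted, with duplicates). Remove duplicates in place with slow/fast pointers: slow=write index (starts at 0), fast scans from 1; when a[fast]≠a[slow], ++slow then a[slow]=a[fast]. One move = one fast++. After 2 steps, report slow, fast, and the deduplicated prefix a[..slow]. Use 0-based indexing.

slow=0 fast=1: a[fast]=4≠a[slow]=2 write a[1]=4, slow++,fast++
slow=1 fast=2: a[fast]=4=a[slow] dup, fast++

slow=1, fast=3, prefix=[2, 4]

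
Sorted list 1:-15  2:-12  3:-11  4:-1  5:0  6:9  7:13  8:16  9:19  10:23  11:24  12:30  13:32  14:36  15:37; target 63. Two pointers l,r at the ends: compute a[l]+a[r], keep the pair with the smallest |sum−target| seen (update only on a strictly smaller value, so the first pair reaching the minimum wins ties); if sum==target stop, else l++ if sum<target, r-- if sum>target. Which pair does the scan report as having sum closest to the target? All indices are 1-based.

pair (30, 32) with sum 62 (|Δ|=1)

l=1 r=15: -15+37=22 d=41 *, l++
l=2 r=15: -12+37=25 d=38 *, l++
l=3 r=15: -11+37=26 d=37 *, l++
l=4 r=15: -1+37=36 d=27 *, l++
l=5 r=15: 0+37=37 d=26 *, l++
l=6 r=15: 9+37=46 d=17 *, l++
l=7 r=15: 13+37=50 d=13 *, l++
l=8 r=15: 16+37=53 d=10 *, l++
l=9 r=15: 19+37=56 d=7 *, l++
l=10 r=15: 23+37=60 d=3 *, l++
l=11 r=15: 24+37=61 d=2 *, l++
l=12 r=15: 30+37=67 d=4, r--
l=12 r=14: 30+36=66 d=3, r--
l=12 r=13: 30+32=62 d=1 *, l++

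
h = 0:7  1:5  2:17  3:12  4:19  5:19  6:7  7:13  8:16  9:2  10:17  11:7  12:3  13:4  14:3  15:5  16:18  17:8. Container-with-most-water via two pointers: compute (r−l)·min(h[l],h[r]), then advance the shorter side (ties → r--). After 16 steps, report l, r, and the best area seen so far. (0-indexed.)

[0,17] min(7,8)*17=119 best=119 * → l++
[1,17] min(5,8)*16=80 best=119 → l++
[2,17] min(17,8)*15=120 best=120 * → r--
[2,16] min(17,18)*14=238 best=238 * → l++
[3,16] min(12,18)*13=156 best=238 → l++
[4,16] min(19,18)*12=216 best=238 → r--
[4,15] min(19,5)*11=55 best=238 → r--
[4,14] min(19,3)*10=30 best=238 → r--
[4,13] min(19,4)*9=36 best=238 → r--
[4,12] min(19,3)*8=24 best=238 → r--
[4,11] min(19,7)*7=49 best=238 → r--
[4,10] min(19,17)*6=102 best=238 → r--
[4,9] min(19,2)*5=10 best=238 → r--
[4,8] min(19,16)*4=64 best=238 → r--
[4,7] min(19,13)*3=39 best=238 → r--
[4,6] min(19,7)*2=14 best=238 → r--

l=4, r=5, best area=238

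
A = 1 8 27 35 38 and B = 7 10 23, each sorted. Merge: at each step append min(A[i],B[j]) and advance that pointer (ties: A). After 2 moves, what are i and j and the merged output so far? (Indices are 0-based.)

i=0 j=0: A[i]=1<=B[j]=7 take 1, i++
i=1 j=0: A[i]=8>B[j]=7 take 7, j++

i=1, j=1, merged so far=[1, 7]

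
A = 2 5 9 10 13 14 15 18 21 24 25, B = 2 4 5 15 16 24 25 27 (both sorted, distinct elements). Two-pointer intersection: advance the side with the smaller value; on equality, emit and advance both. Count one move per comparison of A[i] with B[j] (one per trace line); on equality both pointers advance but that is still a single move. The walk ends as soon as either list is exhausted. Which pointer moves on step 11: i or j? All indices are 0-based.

[i=0,j=0] 2==2 emit → i++,j++
[i=1,j=1] 5>4 → j++
[i=1,j=2] 5==5 emit → i++,j++
[i=2,j=3] 9<15 → i++
[i=3,j=3] 10<15 → i++
[i=4,j=3] 13<15 → i++
[i=5,j=3] 14<15 → i++
[i=6,j=3] 15==15 emit → i++,j++
[i=7,j=4] 18>16 → j++
[i=7,j=5] 18<24 → i++
[i=8,j=5] 21<24 → i++

i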